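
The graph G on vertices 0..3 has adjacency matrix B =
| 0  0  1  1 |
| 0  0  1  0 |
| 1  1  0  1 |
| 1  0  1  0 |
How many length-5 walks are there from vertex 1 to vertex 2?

The number of length-5 walks from vertex 1 to vertex 2 is entry (1,2) of B⁵, where B is the adjacency matrix.
B² = [[2, 1, 1, 1], [1, 1, 0, 1], [1, 0, 3, 1], [1, 1, 1, 2]]
B³ = [[2, 1, 4, 3], [1, 0, 3, 1], [4, 3, 2, 4], [3, 1, 4, 2]]
B⁴ = [[7, 4, 6, 6], [4, 3, 2, 4], [6, 2, 11, 6], [6, 4, 6, 7]]
B⁵ = [[12, 6, 17, 13], [6, 2, 11, 6], [17, 11, 14, 17], [13, 6, 17, 12]]

11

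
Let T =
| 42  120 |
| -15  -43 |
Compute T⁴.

tr T = -1 and det T = -6, so the characteristic polynomial is λ² − (-1)λ + (-6) with roots -3 and 2.
Eigenvectors give P = [[-8, -3], [3, 1]] with P⁻¹ = [[1, 3], [-3, -8]], and T = P·diag(-3, 2)·P⁻¹.
Then T⁴ = P·diag(81, 16)·P⁻¹ = [[-648, -48], [243, 16]] · [[1, 3], [-3, -8]] = [[-504, -1560], [195, 601]].

[[-504, -1560], [195, 601]]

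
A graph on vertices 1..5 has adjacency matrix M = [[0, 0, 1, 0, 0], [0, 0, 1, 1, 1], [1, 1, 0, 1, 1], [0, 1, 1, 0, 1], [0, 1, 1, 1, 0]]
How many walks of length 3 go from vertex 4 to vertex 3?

The number of length-3 walks from vertex 4 to vertex 3 is entry (4,3) of M³, where M is the adjacency matrix.
M² = [[1, 1, 0, 1, 1], [1, 3, 2, 2, 2], [0, 2, 4, 2, 2], [1, 2, 2, 3, 2], [1, 2, 2, 2, 3]]
M³ = [[0, 2, 4, 2, 2], [2, 6, 8, 7, 7], [4, 8, 6, 8, 8], [2, 7, 8, 6, 7], [2, 7, 8, 7, 6]]

8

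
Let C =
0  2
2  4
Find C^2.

[[4, 8], [8, 20]]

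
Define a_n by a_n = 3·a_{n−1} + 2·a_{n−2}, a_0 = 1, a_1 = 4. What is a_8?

28642

With companion matrix C = [[3, 2], [1, 0]], [a_n, a_{n−1}]ᵀ = C·[a_{n−1}, a_{n−2}]ᵀ, so [a_8, a_7]ᵀ = C⁷·[a_1, a_0]ᵀ.
C⁷ = [[6279, 3526], [1763, 990]], giving [a_8, a_7]ᵀ = [[28642], [8042]].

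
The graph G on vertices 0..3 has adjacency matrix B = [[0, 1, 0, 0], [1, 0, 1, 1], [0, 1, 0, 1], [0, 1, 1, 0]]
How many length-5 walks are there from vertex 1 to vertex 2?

The number of length-5 walks from vertex 1 to vertex 2 is entry (1,2) of B^5, where B is the adjacency matrix.
B^2 = [[1, 0, 1, 1], [0, 3, 1, 1], [1, 1, 2, 1], [1, 1, 1, 2]]
B^3 = [[0, 3, 1, 1], [3, 2, 4, 4], [1, 4, 2, 3], [1, 4, 3, 2]]
B^4 = [[3, 2, 4, 4], [2, 11, 6, 6], [4, 6, 7, 6], [4, 6, 6, 7]]
B^5 = [[2, 11, 6, 6], [11, 14, 17, 17], [6, 17, 12, 13], [6, 17, 13, 12]]

17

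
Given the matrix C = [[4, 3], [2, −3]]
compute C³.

[[94, 57], [38, −39]]

C² = [[22, 3], [2, 15]]
C³ = [[94, 57], [38, −39]]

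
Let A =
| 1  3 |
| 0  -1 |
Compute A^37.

[[1, 3], [0, -1]]

A² = I (check: tr A = 0 and det A = -1), so A^37 = A since 37 is odd.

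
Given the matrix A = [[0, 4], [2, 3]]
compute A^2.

[[8, 12], [6, 17]]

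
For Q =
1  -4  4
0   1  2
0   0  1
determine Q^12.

Q = I + N where N = [[0, -4, 4], [0, 0, 2], [0, 0, 0]] is strictly upper-triangular, so N^3 = 0.
(I + N)^12 = I + 12·N + 66·N^2 = [[1, -48, -480], [0, 1, 24], [0, 0, 1]].

[[1, -48, -480], [0, 1, 24], [0, 0, 1]]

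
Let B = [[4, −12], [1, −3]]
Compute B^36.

[[4, −12], [1, −3]]

B² = B (a projection; rank 1, trace 1), so B^36 = B.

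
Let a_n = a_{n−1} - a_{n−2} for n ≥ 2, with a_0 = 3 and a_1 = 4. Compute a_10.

With companion matrix Q = [[1, -1], [1, 0]], [a_n, a_{n−1}]ᵀ = Q·[a_{n−1}, a_{n−2}]ᵀ, so [a_10, a_9]ᵀ = Q⁹·[a_1, a_0]ᵀ.
Q⁹ = [[-1, 0], [0, -1]], giving [a_10, a_9]ᵀ = [[-4], [-3]].

-4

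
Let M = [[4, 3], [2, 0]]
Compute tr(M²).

28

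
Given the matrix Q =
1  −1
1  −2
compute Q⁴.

[[−1, 3], [−3, 8]]

Q² = [[0, 1], [−1, 3]]
Q³ = [[1, −2], [2, −5]]
Q⁴ = [[−1, 3], [−3, 8]]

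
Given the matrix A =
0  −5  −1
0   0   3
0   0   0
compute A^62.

[[0, 0, 0], [0, 0, 0], [0, 0, 0]]

A is strictly triangular, hence nilpotent: A^3 = 0, so A^62 = 0.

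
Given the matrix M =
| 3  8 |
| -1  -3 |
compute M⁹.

[[3, 8], [-1, -3]]

M² = I (check: tr M = 0 and det M = -1), so M⁹ = M since 9 is odd.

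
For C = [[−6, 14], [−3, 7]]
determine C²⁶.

C² = C (a projection; rank 1, trace 1), so C²⁶ = C.

[[−6, 14], [−3, 7]]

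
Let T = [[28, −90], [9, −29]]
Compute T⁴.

[[−134, 450], [−45, 151]]

tr T = −1 and det T = −2, so the characteristic polynomial is λ² − (−1)λ + (−2) with roots −2 and 1.
Eigenvectors give P = [[3, 10], [1, 3]] with P⁻¹ = [[−3, 10], [1, −3]], and T = P·diag(−2, 1)·P⁻¹.
Then T⁴ = P·diag(16, 1)·P⁻¹ = [[48, 10], [16, 3]] · [[−3, 10], [1, −3]] = [[−134, 450], [−45, 151]].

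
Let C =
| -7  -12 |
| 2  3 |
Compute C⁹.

[[-59047, -118092], [19682, 39363]]

tr C = -4 and det C = 3, so the characteristic polynomial is λ² − (-4)λ + (3) with roots -3 and -1.
Eigenvectors give P = [[-3, 2], [1, -1]] with P⁻¹ = [[-1, -2], [-1, -3]], and C = P·diag(-3, -1)·P⁻¹.
Then C⁹ = P·diag(-19683, -1)·P⁻¹ = [[59049, -2], [-19683, 1]] · [[-1, -2], [-1, -3]] = [[-59047, -118092], [19682, 39363]].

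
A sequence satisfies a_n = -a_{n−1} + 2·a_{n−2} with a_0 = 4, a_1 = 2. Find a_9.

-338

With companion matrix B = [[-1, 2], [1, 0]], [a_n, a_{n−1}]ᵀ = B·[a_{n−1}, a_{n−2}]ᵀ, so [a_9, a_8]ᵀ = B^8·[a_1, a_0]ᵀ.
B^8 = [[171, -170], [-85, 86]], giving [a_9, a_8]ᵀ = [[-338], [174]].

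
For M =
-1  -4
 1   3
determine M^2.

[[-3, -8], [2, 5]]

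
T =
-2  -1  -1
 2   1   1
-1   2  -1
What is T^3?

T^2 = [[3, -1, 2], [-3, 1, -2], [7, 1, 4]]
T^3 = [[-10, 0, -6], [10, 0, 6], [-16, 2, -10]]

[[-10, 0, -6], [10, 0, 6], [-16, 2, -10]]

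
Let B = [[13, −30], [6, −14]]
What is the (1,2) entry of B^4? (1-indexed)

tr B = −1 and det B = −2, so the characteristic polynomial is λ² − (−1)λ + (−2) with roots −2 and 1.
Eigenvectors give P = [[2, −5], [1, −2]] with P⁻¹ = [[−2, 5], [−1, 2]], and B = P·diag(−2, 1)·P⁻¹.
Then B^4 = P·diag(16, 1)·P⁻¹ = [[32, −5], [16, −2]] · [[−2, 5], [−1, 2]] = [[−59, 150], [−30, 76]].

150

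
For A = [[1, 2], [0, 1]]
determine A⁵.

A = I + N where N = [[0, 2], [0, 0]] is strictly upper-triangular, so N² = 0.
(I + N)⁵ = I + 5·N = [[1, 10], [0, 1]].

[[1, 10], [0, 1]]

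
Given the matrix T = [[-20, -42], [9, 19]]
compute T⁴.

tr T = -1 and det T = -2, so the characteristic polynomial is λ² − (-1)λ + (-2) with roots -2 and 1.
Eigenvectors give P = [[7, -2], [-3, 1]] with P⁻¹ = [[1, 2], [3, 7]], and T = P·diag(-2, 1)·P⁻¹.
Then T⁴ = P·diag(16, 1)·P⁻¹ = [[112, -2], [-48, 1]] · [[1, 2], [3, 7]] = [[106, 210], [-45, -89]].

[[106, 210], [-45, -89]]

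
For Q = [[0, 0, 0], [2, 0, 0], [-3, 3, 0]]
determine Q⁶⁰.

Q is strictly triangular, hence nilpotent: Q³ = 0, so Q⁶⁰ = 0.

[[0, 0, 0], [0, 0, 0], [0, 0, 0]]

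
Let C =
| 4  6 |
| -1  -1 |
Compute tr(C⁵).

tr C = 3 and det C = 2, so the characteristic polynomial is λ² − (3)λ + (2) with roots 2 and 1.
Eigenvectors give P = [[-3, 2], [1, -1]] with P⁻¹ = [[-1, -2], [-1, -3]], and C = P·diag(2, 1)·P⁻¹.
Then C⁵ = P·diag(32, 1)·P⁻¹ = [[-96, 2], [32, -1]] · [[-1, -2], [-1, -3]] = [[94, 186], [-31, -61]].

33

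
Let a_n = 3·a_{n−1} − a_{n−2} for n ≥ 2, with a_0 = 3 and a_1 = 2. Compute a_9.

2207

With companion matrix T = [[3, −1], [1, 0]], [a_n, a_{n−1}]ᵀ = T·[a_{n−1}, a_{n−2}]ᵀ, so [a_9, a_8]ᵀ = T^8·[a_1, a_0]ᵀ.
T^8 = [[2584, −987], [987, −377]], giving [a_9, a_8]ᵀ = [[2207], [843]].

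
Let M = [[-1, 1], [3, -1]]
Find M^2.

[[4, -2], [-6, 4]]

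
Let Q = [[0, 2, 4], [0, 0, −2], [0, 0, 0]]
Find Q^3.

[[0, 0, 0], [0, 0, 0], [0, 0, 0]]

Q is strictly triangular, hence nilpotent: Q^3 = 0, so Q^3 = 0.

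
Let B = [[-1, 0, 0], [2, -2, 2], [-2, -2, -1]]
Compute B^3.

[[-1, 0, 0], [22, 12, 6], [18, -6, 15]]

B^2 = [[1, 0, 0], [-10, 0, -6], [0, 6, -3]]
B^3 = [[-1, 0, 0], [22, 12, 6], [18, -6, 15]]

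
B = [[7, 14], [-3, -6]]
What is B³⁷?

B² = B (a projection; rank 1, trace 1), so B³⁷ = B.

[[7, 14], [-3, -6]]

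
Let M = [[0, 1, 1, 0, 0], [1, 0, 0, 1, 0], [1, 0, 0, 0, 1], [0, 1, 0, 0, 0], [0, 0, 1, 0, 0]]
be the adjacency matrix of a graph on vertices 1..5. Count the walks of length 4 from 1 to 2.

The number of length-4 walks from vertex 1 to vertex 2 is entry (1,2) of M⁴, where M is the adjacency matrix.
M² = [[2, 0, 0, 1, 1], [0, 2, 1, 0, 0], [0, 1, 2, 0, 0], [1, 0, 0, 1, 0], [1, 0, 0, 0, 1]]
M³ = [[0, 3, 3, 0, 0], [3, 0, 0, 2, 1], [3, 0, 0, 1, 2], [0, 2, 1, 0, 0], [0, 1, 2, 0, 0]]
M⁴ = [[6, 0, 0, 3, 3], [0, 5, 4, 0, 0], [0, 4, 5, 0, 0], [3, 0, 0, 2, 1], [3, 0, 0, 1, 2]]

0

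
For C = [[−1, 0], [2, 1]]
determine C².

[[1, 0], [0, 1]]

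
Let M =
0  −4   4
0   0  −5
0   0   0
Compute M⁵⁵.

M is strictly triangular, hence nilpotent: M³ = 0, so M⁵⁵ = 0.

[[0, 0, 0], [0, 0, 0], [0, 0, 0]]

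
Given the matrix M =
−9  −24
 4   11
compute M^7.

[[−4377, −13128], [2188, 6563]]

tr M = 2 and det M = −3, so the characteristic polynomial is λ² − (2)λ + (−3) with roots −1 and 3.
Eigenvectors give P = [[3, −2], [−1, 1]] with P⁻¹ = [[1, 2], [1, 3]], and M = P·diag(−1, 3)·P⁻¹.
Then M^7 = P·diag(−1, 2187)·P⁻¹ = [[−3, −4374], [1, 2187]] · [[1, 2], [1, 3]] = [[−4377, −13128], [2188, 6563]].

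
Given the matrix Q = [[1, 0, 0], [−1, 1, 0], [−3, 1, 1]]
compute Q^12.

[[1, 0, 0], [−12, 1, 0], [−102, 12, 1]]

Q = I + N where N = [[0, 0, 0], [−1, 0, 0], [−3, 1, 0]] is strictly lower-triangular, so N^3 = 0.
(I + N)^12 = I + 12·N + 66·N^2 = [[1, 0, 0], [−12, 1, 0], [−102, 12, 1]].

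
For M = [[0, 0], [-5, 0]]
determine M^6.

[[0, 0], [0, 0]]

M is strictly triangular, hence nilpotent: M^2 = 0, so M^6 = 0.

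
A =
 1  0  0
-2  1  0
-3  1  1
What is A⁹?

A = I + N where N = [[0, 0, 0], [-2, 0, 0], [-3, 1, 0]] is strictly lower-triangular, so N³ = 0.
(I + N)⁹ = I + 9·N + 36·N² = [[1, 0, 0], [-18, 1, 0], [-99, 9, 1]].

[[1, 0, 0], [-18, 1, 0], [-99, 9, 1]]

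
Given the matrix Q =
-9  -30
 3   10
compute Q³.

[[-9, -30], [3, 10]]

Q² = Q (a projection; rank 1, trace 1), so Q³ = Q.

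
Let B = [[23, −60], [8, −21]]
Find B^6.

[[4369, −10920], [1456, −3639]]

tr B = 2 and det B = −3, so the characteristic polynomial is λ² − (2)λ + (−3) with roots −1 and 3.
Eigenvectors give P = [[−5, −3], [−2, −1]] with P⁻¹ = [[1, −3], [−2, 5]], and B = P·diag(−1, 3)·P⁻¹.
Then B^6 = P·diag(1, 729)·P⁻¹ = [[−5, −2187], [−2, −729]] · [[1, −3], [−2, 5]] = [[4369, −10920], [1456, −3639]].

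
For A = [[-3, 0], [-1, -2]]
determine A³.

tr A = -5 and det A = 6, so the characteristic polynomial is λ² − (-5)λ + (6) with roots -3 and -2.
Eigenvectors give P = [[1, 0], [1, 1]] with P⁻¹ = [[1, 0], [-1, 1]], and A = P·diag(-3, -2)·P⁻¹.
Then A³ = P·diag(-27, -8)·P⁻¹ = [[-27, 0], [-27, -8]] · [[1, 0], [-1, 1]] = [[-27, 0], [-19, -8]].

[[-27, 0], [-19, -8]]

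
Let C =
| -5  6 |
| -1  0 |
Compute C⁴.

tr C = -5 and det C = 6, so the characteristic polynomial is λ² − (-5)λ + (6) with roots -2 and -3.
Eigenvectors give P = [[2, 3], [1, 1]] with P⁻¹ = [[-1, 3], [1, -2]], and C = P·diag(-2, -3)·P⁻¹.
Then C⁴ = P·diag(16, 81)·P⁻¹ = [[32, 243], [16, 81]] · [[-1, 3], [1, -2]] = [[211, -390], [65, -114]].

[[211, -390], [65, -114]]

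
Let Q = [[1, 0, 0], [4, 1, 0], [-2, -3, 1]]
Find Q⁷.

Q = I + N where N = [[0, 0, 0], [4, 0, 0], [-2, -3, 0]] is strictly lower-triangular, so N³ = 0.
(I + N)⁷ = I + 7·N + 21·N² = [[1, 0, 0], [28, 1, 0], [-266, -21, 1]].

[[1, 0, 0], [28, 1, 0], [-266, -21, 1]]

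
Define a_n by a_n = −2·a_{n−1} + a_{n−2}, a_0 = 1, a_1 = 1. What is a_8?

−239

With companion matrix C = [[−2, 1], [1, 0]], [a_n, a_{n−1}]ᵀ = C·[a_{n−1}, a_{n−2}]ᵀ, so [a_8, a_7]ᵀ = C⁷·[a_1, a_0]ᵀ.
C⁷ = [[−408, 169], [169, −70]], giving [a_8, a_7]ᵀ = [[−239], [99]].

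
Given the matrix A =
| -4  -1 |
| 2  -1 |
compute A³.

tr A = -5 and det A = 6, so the characteristic polynomial is λ² − (-5)λ + (6) with roots -3 and -2.
Eigenvectors give P = [[-1, -1], [1, 2]] with P⁻¹ = [[-2, -1], [1, 1]], and A = P·diag(-3, -2)·P⁻¹.
Then A³ = P·diag(-27, -8)·P⁻¹ = [[27, 8], [-27, -16]] · [[-2, -1], [1, 1]] = [[-46, -19], [38, 11]].

[[-46, -19], [38, 11]]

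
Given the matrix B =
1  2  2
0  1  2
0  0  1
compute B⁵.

B = I + N where N = [[0, 2, 2], [0, 0, 2], [0, 0, 0]] is strictly upper-triangular, so N³ = 0.
(I + N)⁵ = I + 5·N + 10·N² = [[1, 10, 50], [0, 1, 10], [0, 0, 1]].

[[1, 10, 50], [0, 1, 10], [0, 0, 1]]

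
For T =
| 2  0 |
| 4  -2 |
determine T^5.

[[32, 0], [64, -32]]

tr T = 0 and det T = -4, so the characteristic polynomial is λ² − (0)λ + (-4) with roots 2 and -2.
Eigenvectors give P = [[1, 0], [1, -1]] with P⁻¹ = [[1, 0], [1, -1]], and T = P·diag(2, -2)·P⁻¹.
Then T^5 = P·diag(32, -32)·P⁻¹ = [[32, 0], [32, 32]] · [[1, 0], [1, -1]] = [[32, 0], [64, -32]].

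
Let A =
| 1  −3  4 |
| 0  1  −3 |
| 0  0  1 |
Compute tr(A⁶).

A = I + N where N = [[0, −3, 4], [0, 0, −3], [0, 0, 0]] is strictly upper-triangular, so N³ = 0.
(I + N)⁶ = I + 6·N + 15·N² = [[1, −18, 159], [0, 1, −18], [0, 0, 1]].

3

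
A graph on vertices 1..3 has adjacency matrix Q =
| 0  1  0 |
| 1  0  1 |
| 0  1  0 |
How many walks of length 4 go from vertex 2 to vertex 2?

4

The number of length-4 walks from vertex 2 to vertex 2 is entry (2,2) of Q^4, where Q is the adjacency matrix.
Q^2 = [[1, 0, 1], [0, 2, 0], [1, 0, 1]]
Q^3 = [[0, 2, 0], [2, 0, 2], [0, 2, 0]]
Q^4 = [[2, 0, 2], [0, 4, 0], [2, 0, 2]]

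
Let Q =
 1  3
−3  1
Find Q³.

[[−26, −18], [18, −26]]

Q² = [[−8, 6], [−6, −8]]
Q³ = [[−26, −18], [18, −26]]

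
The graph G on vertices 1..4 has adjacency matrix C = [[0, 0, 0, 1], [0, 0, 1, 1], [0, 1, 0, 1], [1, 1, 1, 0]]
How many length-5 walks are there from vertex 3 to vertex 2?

13

The number of length-5 walks from vertex 3 to vertex 2 is entry (3,2) of C⁵, where C is the adjacency matrix.
C² = [[1, 1, 1, 0], [1, 2, 1, 1], [1, 1, 2, 1], [0, 1, 1, 3]]
C³ = [[0, 1, 1, 3], [1, 2, 3, 4], [1, 3, 2, 4], [3, 4, 4, 2]]
C⁴ = [[3, 4, 4, 2], [4, 7, 6, 6], [4, 6, 7, 6], [2, 6, 6, 11]]
C⁵ = [[2, 6, 6, 11], [6, 12, 13, 17], [6, 13, 12, 17], [11, 17, 17, 14]]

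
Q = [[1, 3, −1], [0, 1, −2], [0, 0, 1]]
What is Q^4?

[[1, 12, −40], [0, 1, −8], [0, 0, 1]]

Q = I + N where N = [[0, 3, −1], [0, 0, −2], [0, 0, 0]] is strictly upper-triangular, so N^3 = 0.
(I + N)^4 = I + 4·N + 6·N^2 = [[1, 12, −40], [0, 1, −8], [0, 0, 1]].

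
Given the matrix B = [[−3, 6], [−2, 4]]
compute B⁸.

[[−3, 6], [−2, 4]]

B² = B (a projection; rank 1, trace 1), so B⁸ = B.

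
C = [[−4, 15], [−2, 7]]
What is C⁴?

[[−74, 225], [−30, 91]]

tr C = 3 and det C = 2, so the characteristic polynomial is λ² − (3)λ + (2) with roots 2 and 1.
Eigenvectors give P = [[−5, 3], [−2, 1]] with P⁻¹ = [[1, −3], [2, −5]], and C = P·diag(2, 1)·P⁻¹.
Then C⁴ = P·diag(16, 1)·P⁻¹ = [[−80, 3], [−32, 1]] · [[1, −3], [2, −5]] = [[−74, 225], [−30, 91]].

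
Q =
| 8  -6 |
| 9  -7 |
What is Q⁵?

tr Q = 1 and det Q = -2, so the characteristic polynomial is λ² − (1)λ + (-2) with roots -1 and 2.
Eigenvectors give P = [[2, 1], [3, 1]] with P⁻¹ = [[-1, 1], [3, -2]], and Q = P·diag(-1, 2)·P⁻¹.
Then Q⁵ = P·diag(-1, 32)·P⁻¹ = [[-2, 32], [-3, 32]] · [[-1, 1], [3, -2]] = [[98, -66], [99, -67]].

[[98, -66], [99, -67]]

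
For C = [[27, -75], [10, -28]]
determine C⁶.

tr C = -1 and det C = -6, so the characteristic polynomial is λ² − (-1)λ + (-6) with roots 2 and -3.
Eigenvectors give P = [[-3, -5], [-1, -2]] with P⁻¹ = [[-2, 5], [1, -3]], and C = P·diag(2, -3)·P⁻¹.
Then C⁶ = P·diag(64, 729)·P⁻¹ = [[-192, -3645], [-64, -1458]] · [[-2, 5], [1, -3]] = [[-3261, 9975], [-1330, 4054]].

[[-3261, 9975], [-1330, 4054]]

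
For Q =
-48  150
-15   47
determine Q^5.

[[-2718, 8250], [-825, 2507]]

tr Q = -1 and det Q = -6, so the characteristic polynomial is λ² − (-1)λ + (-6) with roots -3 and 2.
Eigenvectors give P = [[10, 3], [3, 1]] with P⁻¹ = [[1, -3], [-3, 10]], and Q = P·diag(-3, 2)·P⁻¹.
Then Q^5 = P·diag(-243, 32)·P⁻¹ = [[-2430, 96], [-729, 32]] · [[1, -3], [-3, 10]] = [[-2718, 8250], [-825, 2507]].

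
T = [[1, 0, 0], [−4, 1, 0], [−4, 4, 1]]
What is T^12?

T = I + N where N = [[0, 0, 0], [−4, 0, 0], [−4, 4, 0]] is strictly lower-triangular, so N^3 = 0.
(I + N)^12 = I + 12·N + 66·N^2 = [[1, 0, 0], [−48, 1, 0], [−1104, 48, 1]].

[[1, 0, 0], [−48, 1, 0], [−1104, 48, 1]]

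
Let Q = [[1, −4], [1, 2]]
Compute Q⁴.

[[−27, 36], [−9, −36]]

Q² = [[−3, −12], [3, 0]]
Q³ = [[−15, −12], [3, −12]]
Q⁴ = [[−27, 36], [−9, −36]]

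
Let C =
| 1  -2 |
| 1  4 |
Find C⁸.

tr C = 5 and det C = 6, so the characteristic polynomial is λ² − (5)λ + (6) with roots 3 and 2.
Eigenvectors give P = [[-1, 2], [1, -1]] with P⁻¹ = [[1, 2], [1, 1]], and C = P·diag(3, 2)·P⁻¹.
Then C⁸ = P·diag(6561, 256)·P⁻¹ = [[-6561, 512], [6561, -256]] · [[1, 2], [1, 1]] = [[-6049, -12610], [6305, 12866]].

[[-6049, -12610], [6305, 12866]]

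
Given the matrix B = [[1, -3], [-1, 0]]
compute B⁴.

B² = [[4, -3], [-1, 3]]
B³ = [[7, -12], [-4, 3]]
B⁴ = [[19, -21], [-7, 12]]

[[19, -21], [-7, 12]]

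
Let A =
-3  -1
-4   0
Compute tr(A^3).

-63

A^2 = [[13, 3], [12, 4]]
A^3 = [[-51, -13], [-52, -12]]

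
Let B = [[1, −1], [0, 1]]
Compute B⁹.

[[1, −9], [0, 1]]

B = I + N where N = [[0, −1], [0, 0]] is strictly upper-triangular, so N² = 0.
(I + N)⁹ = I + 9·N = [[1, −9], [0, 1]].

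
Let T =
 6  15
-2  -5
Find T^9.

T² = T (a projection; rank 1, trace 1), so T^9 = T.

[[6, 15], [-2, -5]]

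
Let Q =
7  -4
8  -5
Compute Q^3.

[[55, -28], [56, -29]]

tr Q = 2 and det Q = -3, so the characteristic polynomial is λ² − (2)λ + (-3) with roots 3 and -1.
Eigenvectors give P = [[1, -1], [1, -2]] with P⁻¹ = [[2, -1], [1, -1]], and Q = P·diag(3, -1)·P⁻¹.
Then Q^3 = P·diag(27, -1)·P⁻¹ = [[27, 1], [27, 2]] · [[2, -1], [1, -1]] = [[55, -28], [56, -29]].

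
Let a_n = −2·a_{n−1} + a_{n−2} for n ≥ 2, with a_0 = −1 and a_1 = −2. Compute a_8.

With companion matrix C = [[−2, 1], [1, 0]], [a_n, a_{n−1}]ᵀ = C·[a_{n−1}, a_{n−2}]ᵀ, so [a_8, a_7]ᵀ = C⁷·[a_1, a_0]ᵀ.
C⁷ = [[−408, 169], [169, −70]], giving [a_8, a_7]ᵀ = [[647], [−268]].

647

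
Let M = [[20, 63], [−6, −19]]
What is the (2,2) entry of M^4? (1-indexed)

−89

tr M = 1 and det M = −2, so the characteristic polynomial is λ² − (1)λ + (−2) with roots 2 and −1.
Eigenvectors give P = [[−7, −3], [2, 1]] with P⁻¹ = [[−1, −3], [2, 7]], and M = P·diag(2, −1)·P⁻¹.
Then M^4 = P·diag(16, 1)·P⁻¹ = [[−112, −3], [32, 1]] · [[−1, −3], [2, 7]] = [[106, 315], [−30, −89]].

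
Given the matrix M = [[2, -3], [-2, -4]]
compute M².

[[10, 6], [4, 22]]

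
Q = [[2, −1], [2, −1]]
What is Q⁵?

[[2, −1], [2, −1]]

Q² = Q (a projection; rank 1, trace 1), so Q⁵ = Q.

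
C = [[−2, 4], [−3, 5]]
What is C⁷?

tr C = 3 and det C = 2, so the characteristic polynomial is λ² − (3)λ + (2) with roots 2 and 1.
Eigenvectors give P = [[1, 4], [1, 3]] with P⁻¹ = [[−3, 4], [1, −1]], and C = P·diag(2, 1)·P⁻¹.
Then C⁷ = P·diag(128, 1)·P⁻¹ = [[128, 4], [128, 3]] · [[−3, 4], [1, −1]] = [[−380, 508], [−381, 509]].

[[−380, 508], [−381, 509]]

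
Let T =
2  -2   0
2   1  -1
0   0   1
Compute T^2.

[[0, -6, 2], [6, -3, -2], [0, 0, 1]]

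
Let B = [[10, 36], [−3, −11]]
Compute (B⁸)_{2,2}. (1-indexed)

1021

tr B = −1 and det B = −2, so the characteristic polynomial is λ² − (−1)λ + (−2) with roots 1 and −2.
Eigenvectors give P = [[4, −3], [−1, 1]] with P⁻¹ = [[1, 3], [1, 4]], and B = P·diag(1, −2)·P⁻¹.
Then B⁸ = P·diag(1, 256)·P⁻¹ = [[4, −768], [−1, 256]] · [[1, 3], [1, 4]] = [[−764, −3060], [255, 1021]].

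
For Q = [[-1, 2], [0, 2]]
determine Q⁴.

Q² = [[1, 2], [0, 4]]
Q³ = [[-1, 6], [0, 8]]
Q⁴ = [[1, 10], [0, 16]]

[[1, 10], [0, 16]]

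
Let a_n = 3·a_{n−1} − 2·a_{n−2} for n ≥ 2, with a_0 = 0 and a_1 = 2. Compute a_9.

1022

With companion matrix M = [[3, −2], [1, 0]], [a_n, a_{n−1}]ᵀ = M·[a_{n−1}, a_{n−2}]ᵀ, so [a_9, a_8]ᵀ = M⁸·[a_1, a_0]ᵀ.
M⁸ = [[511, −510], [255, −254]], giving [a_9, a_8]ᵀ = [[1022], [510]].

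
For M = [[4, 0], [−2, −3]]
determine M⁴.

M² = [[16, 0], [−2, 9]]
M³ = [[64, 0], [−26, −27]]
M⁴ = [[256, 0], [−50, 81]]

[[256, 0], [−50, 81]]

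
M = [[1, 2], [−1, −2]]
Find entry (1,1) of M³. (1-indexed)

1

M² = [[−1, −2], [1, 2]]
M³ = [[1, 2], [−1, −2]]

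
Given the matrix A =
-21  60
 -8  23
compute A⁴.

tr A = 2 and det A = -3, so the characteristic polynomial is λ² − (2)λ + (-3) with roots 3 and -1.
Eigenvectors give P = [[-5, -3], [-2, -1]] with P⁻¹ = [[1, -3], [-2, 5]], and A = P·diag(3, -1)·P⁻¹.
Then A⁴ = P·diag(81, 1)·P⁻¹ = [[-405, -3], [-162, -1]] · [[1, -3], [-2, 5]] = [[-399, 1200], [-160, 481]].

[[-399, 1200], [-160, 481]]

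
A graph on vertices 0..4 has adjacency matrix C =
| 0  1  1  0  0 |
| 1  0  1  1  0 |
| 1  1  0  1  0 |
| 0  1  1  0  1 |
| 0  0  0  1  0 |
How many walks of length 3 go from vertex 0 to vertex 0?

2

The number of length-3 walks from vertex 0 to vertex 0 is entry (0,0) of C³, where C is the adjacency matrix.
C² = [[2, 1, 1, 2, 0], [1, 3, 2, 1, 1], [1, 2, 3, 1, 1], [2, 1, 1, 3, 0], [0, 1, 1, 0, 1]]
C³ = [[2, 5, 5, 2, 2], [5, 4, 5, 6, 1], [5, 5, 4, 6, 1], [2, 6, 6, 2, 3], [2, 1, 1, 3, 0]]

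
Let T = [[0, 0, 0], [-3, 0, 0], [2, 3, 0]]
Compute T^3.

[[0, 0, 0], [0, 0, 0], [0, 0, 0]]

T is strictly triangular, hence nilpotent: T^3 = 0, so T^3 = 0.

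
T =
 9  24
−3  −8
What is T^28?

T² = T (a projection; rank 1, trace 1), so T^28 = T.

[[9, 24], [−3, −8]]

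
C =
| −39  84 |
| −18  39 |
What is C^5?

[[−3159, 6804], [−1458, 3159]]

tr C = 0 and det C = −9, so the characteristic polynomial is λ² − (0)λ + (−9) with roots 3 and −3.
Eigenvectors give P = [[2, 7], [1, 3]] with P⁻¹ = [[−3, 7], [1, −2]], and C = P·diag(3, −3)·P⁻¹.
Then C^5 = P·diag(243, −243)·P⁻¹ = [[486, −1701], [243, −729]] · [[−3, 7], [1, −2]] = [[−3159, 6804], [−1458, 3159]].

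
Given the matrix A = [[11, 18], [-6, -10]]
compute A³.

tr A = 1 and det A = -2, so the characteristic polynomial is λ² − (1)λ + (-2) with roots -1 and 2.
Eigenvectors give P = [[3, 2], [-2, -1]] with P⁻¹ = [[-1, -2], [2, 3]], and A = P·diag(-1, 2)·P⁻¹.
Then A³ = P·diag(-1, 8)·P⁻¹ = [[-3, 16], [2, -8]] · [[-1, -2], [2, 3]] = [[35, 54], [-18, -28]].

[[35, 54], [-18, -28]]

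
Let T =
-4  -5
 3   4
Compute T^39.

[[-4, -5], [3, 4]]

T² = I (check: tr T = 0 and det T = -1), so T^39 = T since 39 is odd.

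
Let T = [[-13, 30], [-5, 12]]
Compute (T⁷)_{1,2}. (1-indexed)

13890

tr T = -1 and det T = -6, so the characteristic polynomial is λ² − (-1)λ + (-6) with roots 2 and -3.
Eigenvectors give P = [[-2, 3], [-1, 1]] with P⁻¹ = [[1, -3], [1, -2]], and T = P·diag(2, -3)·P⁻¹.
Then T⁷ = P·diag(128, -2187)·P⁻¹ = [[-256, -6561], [-128, -2187]] · [[1, -3], [1, -2]] = [[-6817, 13890], [-2315, 4758]].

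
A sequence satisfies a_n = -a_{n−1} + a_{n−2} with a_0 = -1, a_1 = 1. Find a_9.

With companion matrix B = [[-1, 1], [1, 0]], [a_n, a_{n−1}]ᵀ = B·[a_{n−1}, a_{n−2}]ᵀ, so [a_9, a_8]ᵀ = B⁸·[a_1, a_0]ᵀ.
B⁸ = [[34, -21], [-21, 13]], giving [a_9, a_8]ᵀ = [[55], [-34]].

55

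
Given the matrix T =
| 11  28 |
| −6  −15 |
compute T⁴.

tr T = −4 and det T = 3, so the characteristic polynomial is λ² − (−4)λ + (3) with roots −1 and −3.
Eigenvectors give P = [[7, −2], [−3, 1]] with P⁻¹ = [[1, 2], [3, 7]], and T = P·diag(−1, −3)·P⁻¹.
Then T⁴ = P·diag(1, 81)·P⁻¹ = [[7, −162], [−3, 81]] · [[1, 2], [3, 7]] = [[−479, −1120], [240, 561]].

[[−479, −1120], [240, 561]]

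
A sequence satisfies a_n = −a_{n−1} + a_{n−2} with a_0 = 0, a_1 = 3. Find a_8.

−63

With companion matrix B = [[−1, 1], [1, 0]], [a_n, a_{n−1}]ᵀ = B·[a_{n−1}, a_{n−2}]ᵀ, so [a_8, a_7]ᵀ = B^7·[a_1, a_0]ᵀ.
B^7 = [[−21, 13], [13, −8]], giving [a_8, a_7]ᵀ = [[−63], [39]].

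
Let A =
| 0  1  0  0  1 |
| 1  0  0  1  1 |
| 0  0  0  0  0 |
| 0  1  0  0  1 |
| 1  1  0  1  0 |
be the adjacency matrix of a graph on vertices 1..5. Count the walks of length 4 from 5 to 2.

14

The number of length-4 walks from vertex 5 to vertex 2 is entry (5,2) of A⁴, where A is the adjacency matrix.
A² = [[2, 1, 0, 2, 1], [1, 3, 0, 1, 2], [0, 0, 0, 0, 0], [2, 1, 0, 2, 1], [1, 2, 0, 1, 3]]
A³ = [[2, 5, 0, 2, 5], [5, 4, 0, 5, 5], [0, 0, 0, 0, 0], [2, 5, 0, 2, 5], [5, 5, 0, 5, 4]]
A⁴ = [[10, 9, 0, 10, 9], [9, 15, 0, 9, 14], [0, 0, 0, 0, 0], [10, 9, 0, 10, 9], [9, 14, 0, 9, 15]]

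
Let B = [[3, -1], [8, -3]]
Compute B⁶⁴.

[[1, 0], [0, 1]]

B² = I (check: tr B = 0 and det B = -1), so B⁶⁴ = I since 64 is even.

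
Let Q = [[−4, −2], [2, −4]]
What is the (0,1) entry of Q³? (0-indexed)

−88

Q² = [[12, 16], [−16, 12]]
Q³ = [[−16, −88], [88, −16]]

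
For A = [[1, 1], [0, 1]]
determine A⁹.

A = I + N where N = [[0, 1], [0, 0]] is strictly upper-triangular, so N² = 0.
(I + N)⁹ = I + 9·N = [[1, 9], [0, 1]].

[[1, 9], [0, 1]]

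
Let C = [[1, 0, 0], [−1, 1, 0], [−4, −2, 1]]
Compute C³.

C = I + N where N = [[0, 0, 0], [−1, 0, 0], [−4, −2, 0]] is strictly lower-triangular, so N³ = 0.
(I + N)³ = I + 3·N + 3·N² = [[1, 0, 0], [−3, 1, 0], [−6, −6, 1]].

[[1, 0, 0], [−3, 1, 0], [−6, −6, 1]]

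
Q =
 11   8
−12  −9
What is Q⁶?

[[2185, 1456], [−2184, −1455]]

tr Q = 2 and det Q = −3, so the characteristic polynomial is λ² − (2)λ + (−3) with roots −1 and 3.
Eigenvectors give P = [[2, −1], [−3, 1]] with P⁻¹ = [[−1, −1], [−3, −2]], and Q = P·diag(−1, 3)·P⁻¹.
Then Q⁶ = P·diag(1, 729)·P⁻¹ = [[2, −729], [−3, 729]] · [[−1, −1], [−3, −2]] = [[2185, 1456], [−2184, −1455]].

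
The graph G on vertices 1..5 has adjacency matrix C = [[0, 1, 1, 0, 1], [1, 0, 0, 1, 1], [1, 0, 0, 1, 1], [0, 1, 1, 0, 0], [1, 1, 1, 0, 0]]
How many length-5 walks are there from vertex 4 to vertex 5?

22

The number of length-5 walks from vertex 4 to vertex 5 is entry (4,5) of C⁵, where C is the adjacency matrix.
C² = [[3, 1, 1, 2, 2], [1, 3, 3, 0, 1], [1, 3, 3, 0, 1], [2, 0, 0, 2, 2], [2, 1, 1, 2, 3]]
C³ = [[4, 7, 7, 2, 5], [7, 2, 2, 6, 7], [7, 2, 2, 6, 7], [2, 6, 6, 0, 2], [5, 7, 7, 2, 4]]
C⁴ = [[19, 11, 11, 14, 18], [11, 20, 20, 4, 11], [11, 20, 20, 4, 11], [14, 4, 4, 12, 14], [18, 11, 11, 14, 19]]
C⁵ = [[40, 51, 51, 22, 41], [51, 26, 26, 40, 51], [51, 26, 26, 40, 51], [22, 40, 40, 8, 22], [41, 51, 51, 22, 40]]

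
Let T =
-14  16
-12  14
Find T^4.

[[16, 0], [0, 16]]

tr T = 0 and det T = -4, so the characteristic polynomial is λ² − (0)λ + (-4) with roots -2 and 2.
Eigenvectors give P = [[4, 1], [3, 1]] with P⁻¹ = [[1, -1], [-3, 4]], and T = P·diag(-2, 2)·P⁻¹.
Then T^4 = P·diag(16, 16)·P⁻¹ = [[64, 16], [48, 16]] · [[1, -1], [-3, 4]] = [[16, 0], [0, 16]].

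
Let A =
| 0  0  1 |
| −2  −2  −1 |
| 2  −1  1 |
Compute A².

[[2, −1, 1], [2, 5, −1], [4, 1, 4]]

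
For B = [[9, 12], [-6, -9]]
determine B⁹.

[[59049, 78732], [-39366, -59049]]

tr B = 0 and det B = -9, so the characteristic polynomial is λ² − (0)λ + (-9) with roots 3 and -3.
Eigenvectors give P = [[2, -1], [-1, 1]] with P⁻¹ = [[1, 1], [1, 2]], and B = P·diag(3, -3)·P⁻¹.
Then B⁹ = P·diag(19683, -19683)·P⁻¹ = [[39366, 19683], [-19683, -19683]] · [[1, 1], [1, 2]] = [[59049, 78732], [-39366, -59049]].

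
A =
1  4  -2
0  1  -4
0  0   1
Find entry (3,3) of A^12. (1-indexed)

1

A = I + N where N = [[0, 4, -2], [0, 0, -4], [0, 0, 0]] is strictly upper-triangular, so N^3 = 0.
(I + N)^12 = I + 12·N + 66·N^2 = [[1, 48, -1080], [0, 1, -48], [0, 0, 1]].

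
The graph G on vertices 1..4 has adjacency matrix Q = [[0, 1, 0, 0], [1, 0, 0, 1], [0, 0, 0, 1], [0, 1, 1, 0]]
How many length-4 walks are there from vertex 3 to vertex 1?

0

The number of length-4 walks from vertex 3 to vertex 1 is entry (3,1) of Q⁴, where Q is the adjacency matrix.
Q² = [[1, 0, 0, 1], [0, 2, 1, 0], [0, 1, 1, 0], [1, 0, 0, 2]]
Q³ = [[0, 2, 1, 0], [2, 0, 0, 3], [1, 0, 0, 2], [0, 3, 2, 0]]
Q⁴ = [[2, 0, 0, 3], [0, 5, 3, 0], [0, 3, 2, 0], [3, 0, 0, 5]]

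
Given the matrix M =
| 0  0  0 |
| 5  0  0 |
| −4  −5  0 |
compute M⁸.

[[0, 0, 0], [0, 0, 0], [0, 0, 0]]

M is strictly triangular, hence nilpotent: M³ = 0, so M⁸ = 0.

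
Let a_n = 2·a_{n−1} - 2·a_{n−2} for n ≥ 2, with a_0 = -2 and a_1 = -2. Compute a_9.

-32

With companion matrix B = [[2, -2], [1, 0]], [a_n, a_{n−1}]ᵀ = B·[a_{n−1}, a_{n−2}]ᵀ, so [a_9, a_8]ᵀ = B⁸·[a_1, a_0]ᵀ.
B⁸ = [[16, 0], [0, 16]], giving [a_9, a_8]ᵀ = [[-32], [-32]].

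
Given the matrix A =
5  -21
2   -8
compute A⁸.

[[-1529, 5355], [-510, 1786]]

tr A = -3 and det A = 2, so the characteristic polynomial is λ² − (-3)λ + (2) with roots -1 and -2.
Eigenvectors give P = [[-7, 3], [-2, 1]] with P⁻¹ = [[-1, 3], [-2, 7]], and A = P·diag(-1, -2)·P⁻¹.
Then A⁸ = P·diag(1, 256)·P⁻¹ = [[-7, 768], [-2, 256]] · [[-1, 3], [-2, 7]] = [[-1529, 5355], [-510, 1786]].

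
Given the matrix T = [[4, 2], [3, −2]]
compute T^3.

[[100, 36], [54, −8]]

T^2 = [[22, 4], [6, 10]]
T^3 = [[100, 36], [54, −8]]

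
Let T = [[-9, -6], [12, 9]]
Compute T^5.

[[-729, -486], [972, 729]]

tr T = 0 and det T = -9, so the characteristic polynomial is λ² − (0)λ + (-9) with roots -3 and 3.
Eigenvectors give P = [[-1, -1], [1, 2]] with P⁻¹ = [[-2, -1], [1, 1]], and T = P·diag(-3, 3)·P⁻¹.
Then T^5 = P·diag(-243, 243)·P⁻¹ = [[243, -243], [-243, 486]] · [[-2, -1], [1, 1]] = [[-729, -486], [972, 729]].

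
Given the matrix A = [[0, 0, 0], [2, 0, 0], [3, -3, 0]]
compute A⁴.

A is strictly triangular, hence nilpotent: A³ = 0, so A⁴ = 0.

[[0, 0, 0], [0, 0, 0], [0, 0, 0]]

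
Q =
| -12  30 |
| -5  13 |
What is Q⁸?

[[-12354, 37830], [-6305, 19171]]

tr Q = 1 and det Q = -6, so the characteristic polynomial is λ² − (1)λ + (-6) with roots 3 and -2.
Eigenvectors give P = [[2, 3], [1, 1]] with P⁻¹ = [[-1, 3], [1, -2]], and Q = P·diag(3, -2)·P⁻¹.
Then Q⁸ = P·diag(6561, 256)·P⁻¹ = [[13122, 768], [6561, 256]] · [[-1, 3], [1, -2]] = [[-12354, 37830], [-6305, 19171]].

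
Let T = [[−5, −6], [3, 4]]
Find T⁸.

[[511, 510], [−255, −254]]

tr T = −1 and det T = −2, so the characteristic polynomial is λ² − (−1)λ + (−2) with roots 1 and −2.
Eigenvectors give P = [[−1, −2], [1, 1]] with P⁻¹ = [[1, 2], [−1, −1]], and T = P·diag(1, −2)·P⁻¹.
Then T⁸ = P·diag(1, 256)·P⁻¹ = [[−1, −512], [1, 256]] · [[1, 2], [−1, −1]] = [[511, 510], [−255, −254]].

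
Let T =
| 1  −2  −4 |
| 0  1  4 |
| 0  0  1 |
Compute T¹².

[[1, −24, −576], [0, 1, 48], [0, 0, 1]]

T = I + N where N = [[0, −2, −4], [0, 0, 4], [0, 0, 0]] is strictly upper-triangular, so N³ = 0.
(I + N)¹² = I + 12·N + 66·N² = [[1, −24, −576], [0, 1, 48], [0, 0, 1]].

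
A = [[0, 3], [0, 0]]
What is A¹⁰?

[[0, 0], [0, 0]]

A is strictly triangular, hence nilpotent: A² = 0, so A¹⁰ = 0.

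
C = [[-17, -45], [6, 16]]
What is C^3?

[[-53, -135], [18, 46]]

tr C = -1 and det C = -2, so the characteristic polynomial is λ² − (-1)λ + (-2) with roots -2 and 1.
Eigenvectors give P = [[3, -5], [-1, 2]] with P⁻¹ = [[2, 5], [1, 3]], and C = P·diag(-2, 1)·P⁻¹.
Then C^3 = P·diag(-8, 1)·P⁻¹ = [[-24, -5], [8, 2]] · [[2, 5], [1, 3]] = [[-53, -135], [18, 46]].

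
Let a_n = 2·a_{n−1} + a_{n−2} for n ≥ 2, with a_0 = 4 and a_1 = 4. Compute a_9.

With companion matrix C = [[2, 1], [1, 0]], [a_n, a_{n−1}]ᵀ = C·[a_{n−1}, a_{n−2}]ᵀ, so [a_9, a_8]ᵀ = C⁸·[a_1, a_0]ᵀ.
C⁸ = [[985, 408], [408, 169]], giving [a_9, a_8]ᵀ = [[5572], [2308]].

5572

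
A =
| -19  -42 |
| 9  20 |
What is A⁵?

tr A = 1 and det A = -2, so the characteristic polynomial is λ² − (1)λ + (-2) with roots -1 and 2.
Eigenvectors give P = [[-7, 2], [3, -1]] with P⁻¹ = [[-1, -2], [-3, -7]], and A = P·diag(-1, 2)·P⁻¹.
Then A⁵ = P·diag(-1, 32)·P⁻¹ = [[7, 64], [-3, -32]] · [[-1, -2], [-3, -7]] = [[-199, -462], [99, 230]].

[[-199, -462], [99, 230]]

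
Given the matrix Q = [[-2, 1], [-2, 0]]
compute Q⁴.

[[-4, 0], [0, -4]]

Q² = [[2, -2], [4, -2]]
Q³ = [[0, 2], [-4, 4]]
Q⁴ = [[-4, 0], [0, -4]]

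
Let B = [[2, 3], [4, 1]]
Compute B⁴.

[[364, 261], [348, 277]]

B² = [[16, 9], [12, 13]]
B³ = [[68, 57], [76, 49]]
B⁴ = [[364, 261], [348, 277]]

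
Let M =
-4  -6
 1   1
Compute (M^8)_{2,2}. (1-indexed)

-509

tr M = -3 and det M = 2, so the characteristic polynomial is λ² − (-3)λ + (2) with roots -2 and -1.
Eigenvectors give P = [[3, 2], [-1, -1]] with P⁻¹ = [[1, 2], [-1, -3]], and M = P·diag(-2, -1)·P⁻¹.
Then M^8 = P·diag(256, 1)·P⁻¹ = [[768, 2], [-256, -1]] · [[1, 2], [-1, -3]] = [[766, 1530], [-255, -509]].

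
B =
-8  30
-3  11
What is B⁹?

tr B = 3 and det B = 2, so the characteristic polynomial is λ² − (3)λ + (2) with roots 2 and 1.
Eigenvectors give P = [[3, 10], [1, 3]] with P⁻¹ = [[-3, 10], [1, -3]], and B = P·diag(2, 1)·P⁻¹.
Then B⁹ = P·diag(512, 1)·P⁻¹ = [[1536, 10], [512, 3]] · [[-3, 10], [1, -3]] = [[-4598, 15330], [-1533, 5111]].

[[-4598, 15330], [-1533, 5111]]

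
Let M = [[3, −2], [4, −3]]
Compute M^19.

M² = I (check: tr M = 0 and det M = −1), so M^19 = M since 19 is odd.

[[3, −2], [4, −3]]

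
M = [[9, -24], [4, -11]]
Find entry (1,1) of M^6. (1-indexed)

-1455

tr M = -2 and det M = -3, so the characteristic polynomial is λ² − (-2)λ + (-3) with roots 1 and -3.
Eigenvectors give P = [[3, 2], [1, 1]] with P⁻¹ = [[1, -2], [-1, 3]], and M = P·diag(1, -3)·P⁻¹.
Then M^6 = P·diag(1, 729)·P⁻¹ = [[3, 1458], [1, 729]] · [[1, -2], [-1, 3]] = [[-1455, 4368], [-728, 2185]].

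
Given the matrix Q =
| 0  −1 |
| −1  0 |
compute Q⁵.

[[0, −1], [−1, 0]]

Q² = I (check: tr Q = 0 and det Q = −1), so Q⁵ = Q since 5 is odd.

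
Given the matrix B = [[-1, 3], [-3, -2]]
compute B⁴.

[[-17, 117], [-117, -56]]

B² = [[-8, -9], [9, -5]]
B³ = [[35, -6], [6, 37]]
B⁴ = [[-17, 117], [-117, -56]]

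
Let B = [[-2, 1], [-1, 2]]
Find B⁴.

[[9, 0], [0, 9]]

B² = [[3, 0], [0, 3]]
B³ = [[-6, 3], [-3, 6]]
B⁴ = [[9, 0], [0, 9]]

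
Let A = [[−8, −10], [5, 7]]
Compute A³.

tr A = −1 and det A = −6, so the characteristic polynomial is λ² − (−1)λ + (−6) with roots 2 and −3.
Eigenvectors give P = [[−1, 2], [1, −1]] with P⁻¹ = [[1, 2], [1, 1]], and A = P·diag(2, −3)·P⁻¹.
Then A³ = P·diag(8, −27)·P⁻¹ = [[−8, −54], [8, 27]] · [[1, 2], [1, 1]] = [[−62, −70], [35, 43]].

[[−62, −70], [35, 43]]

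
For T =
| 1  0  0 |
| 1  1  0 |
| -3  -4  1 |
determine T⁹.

T = I + N where N = [[0, 0, 0], [1, 0, 0], [-3, -4, 0]] is strictly lower-triangular, so N³ = 0.
(I + N)⁹ = I + 9·N + 36·N² = [[1, 0, 0], [9, 1, 0], [-171, -36, 1]].

[[1, 0, 0], [9, 1, 0], [-171, -36, 1]]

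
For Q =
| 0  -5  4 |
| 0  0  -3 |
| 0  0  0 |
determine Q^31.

Q is strictly triangular, hence nilpotent: Q^3 = 0, so Q^31 = 0.

[[0, 0, 0], [0, 0, 0], [0, 0, 0]]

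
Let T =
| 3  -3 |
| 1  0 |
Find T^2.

[[6, -9], [3, -3]]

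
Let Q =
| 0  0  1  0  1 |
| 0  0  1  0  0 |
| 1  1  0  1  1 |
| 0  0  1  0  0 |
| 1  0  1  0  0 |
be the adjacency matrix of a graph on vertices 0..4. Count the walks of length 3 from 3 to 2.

The number of length-3 walks from vertex 3 to vertex 2 is entry (3,2) of Q³, where Q is the adjacency matrix.
Q² = [[2, 1, 1, 1, 1], [1, 1, 0, 1, 1], [1, 0, 4, 0, 1], [1, 1, 0, 1, 1], [1, 1, 1, 1, 2]]
Q³ = [[2, 1, 5, 1, 3], [1, 0, 4, 0, 1], [5, 4, 2, 4, 5], [1, 0, 4, 0, 1], [3, 1, 5, 1, 2]]

4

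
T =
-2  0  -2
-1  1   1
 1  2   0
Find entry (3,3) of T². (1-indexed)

0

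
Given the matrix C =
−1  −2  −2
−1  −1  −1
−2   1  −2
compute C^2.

[[7, 2, 8], [4, 2, 5], [5, 1, 7]]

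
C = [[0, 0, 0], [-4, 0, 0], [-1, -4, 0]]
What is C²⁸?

[[0, 0, 0], [0, 0, 0], [0, 0, 0]]

C is strictly triangular, hence nilpotent: C³ = 0, so C²⁸ = 0.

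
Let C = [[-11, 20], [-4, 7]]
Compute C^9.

[[-98411, 196820], [-39364, 78727]]

tr C = -4 and det C = 3, so the characteristic polynomial is λ² − (-4)λ + (3) with roots -3 and -1.
Eigenvectors give P = [[-5, -2], [-2, -1]] with P⁻¹ = [[-1, 2], [2, -5]], and C = P·diag(-3, -1)·P⁻¹.
Then C^9 = P·diag(-19683, -1)·P⁻¹ = [[98415, 2], [39366, 1]] · [[-1, 2], [2, -5]] = [[-98411, 196820], [-39364, 78727]].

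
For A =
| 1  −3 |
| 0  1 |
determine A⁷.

[[1, −21], [0, 1]]

A = I + N where N = [[0, −3], [0, 0]] is strictly upper-triangular, so N² = 0.
(I + N)⁷ = I + 7·N = [[1, −21], [0, 1]].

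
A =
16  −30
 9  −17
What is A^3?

tr A = −1 and det A = −2, so the characteristic polynomial is λ² − (−1)λ + (−2) with roots −2 and 1.
Eigenvectors give P = [[−5, 2], [−3, 1]] with P⁻¹ = [[1, −2], [3, −5]], and A = P·diag(−2, 1)·P⁻¹.
Then A^3 = P·diag(−8, 1)·P⁻¹ = [[40, 2], [24, 1]] · [[1, −2], [3, −5]] = [[46, −90], [27, −53]].

[[46, −90], [27, −53]]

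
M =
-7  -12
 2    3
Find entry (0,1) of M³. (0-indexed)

tr M = -4 and det M = 3, so the characteristic polynomial is λ² − (-4)λ + (3) with roots -1 and -3.
Eigenvectors give P = [[2, 3], [-1, -1]] with P⁻¹ = [[-1, -3], [1, 2]], and M = P·diag(-1, -3)·P⁻¹.
Then M³ = P·diag(-1, -27)·P⁻¹ = [[-2, -81], [1, 27]] · [[-1, -3], [1, 2]] = [[-79, -156], [26, 51]].

-156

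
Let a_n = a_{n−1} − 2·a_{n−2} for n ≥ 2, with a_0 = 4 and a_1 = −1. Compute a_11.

With companion matrix M = [[1, −2], [1, 0]], [a_n, a_{n−1}]ᵀ = M·[a_{n−1}, a_{n−2}]ᵀ, so [a_11, a_10]ᵀ = M¹⁰·[a_1, a_0]ᵀ.
M¹⁰ = [[23, 22], [−11, 34]], giving [a_11, a_10]ᵀ = [[65], [147]].

65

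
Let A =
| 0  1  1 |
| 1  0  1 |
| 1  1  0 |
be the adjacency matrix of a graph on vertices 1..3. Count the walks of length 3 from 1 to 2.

The number of length-3 walks from vertex 1 to vertex 2 is entry (1,2) of A³, where A is the adjacency matrix.
A² = [[2, 1, 1], [1, 2, 1], [1, 1, 2]]
A³ = [[2, 3, 3], [3, 2, 3], [3, 3, 2]]

3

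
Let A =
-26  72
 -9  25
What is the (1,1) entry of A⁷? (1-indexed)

-1160

tr A = -1 and det A = -2, so the characteristic polynomial is λ² − (-1)λ + (-2) with roots 1 and -2.
Eigenvectors give P = [[8, 3], [3, 1]] with P⁻¹ = [[-1, 3], [3, -8]], and A = P·diag(1, -2)·P⁻¹.
Then A⁷ = P·diag(1, -128)·P⁻¹ = [[8, -384], [3, -128]] · [[-1, 3], [3, -8]] = [[-1160, 3096], [-387, 1033]].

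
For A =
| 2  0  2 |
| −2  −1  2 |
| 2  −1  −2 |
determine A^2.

[[8, −2, 0], [2, −1, −10], [2, 3, 6]]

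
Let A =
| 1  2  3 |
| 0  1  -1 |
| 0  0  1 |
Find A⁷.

A = I + N where N = [[0, 2, 3], [0, 0, -1], [0, 0, 0]] is strictly upper-triangular, so N³ = 0.
(I + N)⁷ = I + 7·N + 21·N² = [[1, 14, -21], [0, 1, -7], [0, 0, 1]].

[[1, 14, -21], [0, 1, -7], [0, 0, 1]]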